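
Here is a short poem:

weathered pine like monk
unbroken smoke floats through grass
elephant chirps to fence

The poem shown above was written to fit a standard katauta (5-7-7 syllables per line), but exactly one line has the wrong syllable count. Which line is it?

The third line

Line 1: weathered (2), pine (1), like (1), monk (1) → 5 ✓
Line 2: unbroken (3), smoke (1), floats (1), through (1), grass (1) → 7 ✓
Line 3: elephant (3), chirps (1), to (1), fence (1) → 6 (expected 7)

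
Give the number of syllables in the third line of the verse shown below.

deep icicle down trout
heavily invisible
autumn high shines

The third line: autumn (2), high (1), shines (1) → 4

4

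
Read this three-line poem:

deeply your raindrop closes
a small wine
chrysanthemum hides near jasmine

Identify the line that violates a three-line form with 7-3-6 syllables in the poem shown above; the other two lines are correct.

Line 3

Line 1: "deeply your raindrop closes": 2+1+2+2 = 7 ✓
Line 2: "a small wine": 1+1+1 = 3 ✓
Line 3: "chrysanthemum hides near jasmine": 4+1+1+2 = 8 (expected 6)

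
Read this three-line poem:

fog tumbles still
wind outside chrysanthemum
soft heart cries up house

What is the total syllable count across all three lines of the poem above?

16

Line 1: fog(1) + tumbles(2) + still(1) = 4
Line 2: wind(1) + outside(2) + chrysanthemum(4) = 7
Line 3: soft(1) + heart(1) + cries(1) + up(1) + house(1) = 5
Total: 4 + 7 + 5 = 16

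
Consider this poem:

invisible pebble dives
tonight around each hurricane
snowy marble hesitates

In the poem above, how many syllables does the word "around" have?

2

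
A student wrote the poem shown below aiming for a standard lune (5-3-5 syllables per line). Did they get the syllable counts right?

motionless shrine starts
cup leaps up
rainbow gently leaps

Yes

Line 1: "motionless shrine starts": 3+1+1 = 5 ✓
Line 2: "cup leaps up": 1+1+1 = 3 ✓
Line 3: "rainbow gently leaps": 2+2+1 = 5 ✓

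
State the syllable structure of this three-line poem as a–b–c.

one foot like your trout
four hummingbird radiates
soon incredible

5–7–5

Line 1: one(1) + foot(1) + like(1) + your(1) + trout(1) = 5
Line 2: four(1) + hummingbird(3) + radiates(3) = 7
Line 3: soon(1) + incredible(4) = 5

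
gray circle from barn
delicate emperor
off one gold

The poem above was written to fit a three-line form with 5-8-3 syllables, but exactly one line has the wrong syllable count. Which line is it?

Line 1: "gray circle from barn": 1+2+1+1 = 5 ✓
Line 2: "delicate emperor": 3+3 = 6 (expected 8)
Line 3: "off one gold": 1+1+1 = 3 ✓

The second line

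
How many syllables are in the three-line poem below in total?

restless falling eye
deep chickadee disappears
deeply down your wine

17

Line 1: restless(2) + falling(2) + eye(1) = 5
Line 2: deep(1) + chickadee(3) + disappears(3) = 7
Line 3: deeply(2) + down(1) + your(1) + wine(1) = 5
Total: 5 + 7 + 5 = 17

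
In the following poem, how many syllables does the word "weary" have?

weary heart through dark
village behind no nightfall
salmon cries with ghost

2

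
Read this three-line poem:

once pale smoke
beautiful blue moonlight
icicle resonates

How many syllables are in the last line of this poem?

The last line: icicle (3), resonates (3) → 6

6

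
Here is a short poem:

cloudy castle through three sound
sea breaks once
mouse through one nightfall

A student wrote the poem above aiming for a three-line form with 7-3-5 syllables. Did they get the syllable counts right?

Yes

Line 1: cloudy (2), castle (2), through (1), three (1), sound (1) → 7 ✓
Line 2: sea (1), breaks (1), once (1) → 3 ✓
Line 3: mouse (1), through (1), one (1), nightfall (2) → 5 ✓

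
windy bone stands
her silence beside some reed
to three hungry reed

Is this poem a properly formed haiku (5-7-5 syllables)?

Line 1: "windy bone stands": 2+1+1 = 4 (expected 5)
Line 2: "her silence beside some reed": 1+2+2+1+1 = 7 ✓
Line 3: "to three hungry reed": 1+1+2+1 = 5 ✓

No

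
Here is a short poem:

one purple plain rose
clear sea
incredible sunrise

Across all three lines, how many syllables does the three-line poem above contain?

13

Line 1: one (1), purple (2), plain (1), rose (1) → 5
Line 2: clear (1), sea (1) → 2
Line 3: incredible (4), sunrise (2) → 6
Total: 5 + 2 + 6 = 13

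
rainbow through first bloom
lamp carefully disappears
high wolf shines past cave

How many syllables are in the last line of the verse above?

5

The last line: "high wolf shines past cave": 1+1+1+1+1 = 5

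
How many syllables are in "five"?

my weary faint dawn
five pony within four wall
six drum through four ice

1

"five" has 1 syllable.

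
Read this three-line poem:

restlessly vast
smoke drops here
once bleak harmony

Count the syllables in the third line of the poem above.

The third line: once (1), bleak (1), harmony (3) → 5

5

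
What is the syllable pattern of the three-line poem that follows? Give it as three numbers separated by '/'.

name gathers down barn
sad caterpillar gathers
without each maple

Line 1: name (1), gathers (2), down (1), barn (1) → 5
Line 2: sad (1), caterpillar (4), gathers (2) → 7
Line 3: without (2), each (1), maple (2) → 5

5/7/5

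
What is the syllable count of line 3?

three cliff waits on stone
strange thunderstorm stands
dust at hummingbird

Line 3: "dust at hummingbird": 1+1+3 = 5

5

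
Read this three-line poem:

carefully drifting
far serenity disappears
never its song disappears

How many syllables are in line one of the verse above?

5

Line one: carefully(3) + drifting(2) = 5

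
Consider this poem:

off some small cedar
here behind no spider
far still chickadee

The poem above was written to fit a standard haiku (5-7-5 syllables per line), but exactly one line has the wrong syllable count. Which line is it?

Line 2

Line 1: "off some small cedar": 1+1+1+2 = 5 ✓
Line 2: "here behind no spider": 1+2+1+2 = 6 (expected 7)
Line 3: "far still chickadee": 1+1+3 = 5 ✓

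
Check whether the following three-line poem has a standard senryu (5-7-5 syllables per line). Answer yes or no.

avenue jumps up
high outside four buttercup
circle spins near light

Yes

Line 1: avenue(3) + jumps(1) + up(1) = 5 ✓
Line 2: high(1) + outside(2) + four(1) + buttercup(3) = 7 ✓
Line 3: circle(2) + spins(1) + near(1) + light(1) = 5 ✓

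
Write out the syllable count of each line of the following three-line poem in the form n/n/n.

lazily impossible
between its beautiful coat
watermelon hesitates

7/7/7

Line 1: lazily (3), impossible (4) → 7
Line 2: between (2), its (1), beautiful (3), coat (1) → 7
Line 3: watermelon (4), hesitates (3) → 7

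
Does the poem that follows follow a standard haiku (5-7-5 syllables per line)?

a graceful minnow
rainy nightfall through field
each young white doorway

No

Line 1: a (1), graceful (2), minnow (2) → 5 ✓
Line 2: rainy (2), nightfall (2), through (1), field (1) → 6 (expected 7)
Line 3: each (1), young (1), white (1), doorway (2) → 5 ✓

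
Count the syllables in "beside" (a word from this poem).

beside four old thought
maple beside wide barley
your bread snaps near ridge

2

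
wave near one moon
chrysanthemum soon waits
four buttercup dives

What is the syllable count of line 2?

Line 2: chrysanthemum (4), soon (1), waits (1) → 6

6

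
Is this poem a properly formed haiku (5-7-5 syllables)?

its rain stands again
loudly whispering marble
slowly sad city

Yes

Line 1: "its rain stands again": 1+1+1+2 = 5 ✓
Line 2: "loudly whispering marble": 2+3+2 = 7 ✓
Line 3: "slowly sad city": 2+1+2 = 5 ✓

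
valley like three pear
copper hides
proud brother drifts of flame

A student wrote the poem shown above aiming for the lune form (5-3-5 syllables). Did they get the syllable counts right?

Line 1: valley (2), like (1), three (1), pear (1) → 5 ✓
Line 2: copper (2), hides (1) → 3 ✓
Line 3: proud (1), brother (2), drifts (1), of (1), flame (1) → 6 (expected 5)

No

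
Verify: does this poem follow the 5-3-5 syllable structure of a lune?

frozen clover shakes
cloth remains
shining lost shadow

Line 1: frozen (2), clover (2), shakes (1) → 5 ✓
Line 2: cloth (1), remains (2) → 3 ✓
Line 3: shining (2), lost (1), shadow (2) → 5 ✓

Yes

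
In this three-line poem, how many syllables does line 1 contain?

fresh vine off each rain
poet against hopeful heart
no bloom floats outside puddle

Line 1: fresh(1) + vine(1) + off(1) + each(1) + rain(1) = 5

5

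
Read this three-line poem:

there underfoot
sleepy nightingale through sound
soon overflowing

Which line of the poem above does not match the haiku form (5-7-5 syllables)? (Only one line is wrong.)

The first line

Line 1: there(1) + underfoot(3) = 4 (expected 5)
Line 2: sleepy(2) + nightingale(3) + through(1) + sound(1) = 7 ✓
Line 3: soon(1) + overflowing(4) = 5 ✓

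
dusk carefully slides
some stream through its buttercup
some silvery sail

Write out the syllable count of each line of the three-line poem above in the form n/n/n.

5/7/5

Line 1: dusk (1), carefully (3), slides (1) → 5
Line 2: some (1), stream (1), through (1), its (1), buttercup (3) → 7
Line 3: some (1), silvery (3), sail (1) → 5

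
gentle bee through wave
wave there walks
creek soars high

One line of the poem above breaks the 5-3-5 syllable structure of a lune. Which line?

Line 3

Line 1: "gentle bee through wave": 2+1+1+1 = 5 ✓
Line 2: "wave there walks": 1+1+1 = 3 ✓
Line 3: "creek soars high": 1+1+1 = 3 (expected 5)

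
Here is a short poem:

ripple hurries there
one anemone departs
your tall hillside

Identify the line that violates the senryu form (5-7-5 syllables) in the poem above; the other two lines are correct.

Line 1: ripple(2) + hurries(2) + there(1) = 5 ✓
Line 2: one(1) + anemone(4) + departs(2) = 7 ✓
Line 3: your(1) + tall(1) + hillside(2) = 4 (expected 5)

The third line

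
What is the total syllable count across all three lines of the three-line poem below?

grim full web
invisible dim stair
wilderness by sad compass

16

Line 1: grim (1), full (1), web (1) → 3
Line 2: invisible (4), dim (1), stair (1) → 6
Line 3: wilderness (3), by (1), sad (1), compass (2) → 7
Total: 3 + 6 + 7 = 16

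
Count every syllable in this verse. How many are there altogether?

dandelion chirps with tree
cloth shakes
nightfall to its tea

14

Line 1: "dandelion chirps with tree": 4+1+1+1 = 7
Line 2: "cloth shakes": 1+1 = 2
Line 3: "nightfall to its tea": 2+1+1+1 = 5
Total: 7 + 2 + 5 = 14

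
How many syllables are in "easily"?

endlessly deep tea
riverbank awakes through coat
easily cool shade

3

"easily" has 3 syllables.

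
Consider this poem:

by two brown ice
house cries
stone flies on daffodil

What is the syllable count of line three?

6

Line three: "stone flies on daffodil": 1+1+1+3 = 6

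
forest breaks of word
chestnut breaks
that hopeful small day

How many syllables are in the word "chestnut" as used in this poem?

2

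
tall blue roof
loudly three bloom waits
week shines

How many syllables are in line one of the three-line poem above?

Line one: tall (1), blue (1), roof (1) → 3

3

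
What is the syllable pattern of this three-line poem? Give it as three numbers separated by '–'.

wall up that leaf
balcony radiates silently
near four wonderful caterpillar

4–9–9

Line 1: "wall up that leaf": 1+1+1+1 = 4
Line 2: "balcony radiates silently": 3+3+3 = 9
Line 3: "near four wonderful caterpillar": 1+1+3+4 = 9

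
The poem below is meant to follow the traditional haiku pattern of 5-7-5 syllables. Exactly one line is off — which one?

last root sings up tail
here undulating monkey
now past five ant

The third line

Line 1: last (1), root (1), sings (1), up (1), tail (1) → 5 ✓
Line 2: here (1), undulating (4), monkey (2) → 7 ✓
Line 3: now (1), past (1), five (1), ant (1) → 4 (expected 5)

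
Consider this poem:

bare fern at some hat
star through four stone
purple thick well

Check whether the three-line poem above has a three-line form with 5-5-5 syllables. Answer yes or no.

No

Line 1: "bare fern at some hat": 1+1+1+1+1 = 5 ✓
Line 2: "star through four stone": 1+1+1+1 = 4 (expected 5)
Line 3: "purple thick well": 2+1+1 = 4 (expected 5)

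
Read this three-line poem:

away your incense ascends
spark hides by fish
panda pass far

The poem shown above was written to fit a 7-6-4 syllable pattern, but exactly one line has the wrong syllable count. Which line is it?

Line 1: "away your incense ascends": 2+1+2+2 = 7 ✓
Line 2: "spark hides by fish": 1+1+1+1 = 4 (expected 6)
Line 3: "panda pass far": 2+1+1 = 4 ✓

The second line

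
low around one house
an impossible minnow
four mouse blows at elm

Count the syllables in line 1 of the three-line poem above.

5

Line 1: "low around one house": 1+2+1+1 = 5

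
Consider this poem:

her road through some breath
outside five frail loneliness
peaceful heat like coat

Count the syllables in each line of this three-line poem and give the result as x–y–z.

5–7–5

Line 1: her(1) + road(1) + through(1) + some(1) + breath(1) = 5
Line 2: outside(2) + five(1) + frail(1) + loneliness(3) = 7
Line 3: peaceful(2) + heat(1) + like(1) + coat(1) = 5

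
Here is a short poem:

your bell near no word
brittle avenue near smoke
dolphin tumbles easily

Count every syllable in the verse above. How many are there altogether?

Line 1: "your bell near no word": 1+1+1+1+1 = 5
Line 2: "brittle avenue near smoke": 2+3+1+1 = 7
Line 3: "dolphin tumbles easily": 2+2+3 = 7
Total: 5 + 7 + 7 = 19

19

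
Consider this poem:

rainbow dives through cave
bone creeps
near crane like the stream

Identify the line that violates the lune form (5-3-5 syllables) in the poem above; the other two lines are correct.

Line 1: rainbow (2), dives (1), through (1), cave (1) → 5 ✓
Line 2: bone (1), creeps (1) → 2 (expected 3)
Line 3: near (1), crane (1), like (1), the (1), stream (1) → 5 ✓

The second line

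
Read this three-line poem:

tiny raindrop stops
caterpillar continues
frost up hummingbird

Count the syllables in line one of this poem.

Line one: "tiny raindrop stops": 2+2+1 = 5

5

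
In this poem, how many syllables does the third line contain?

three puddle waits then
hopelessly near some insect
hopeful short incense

The third line: "hopeful short incense": 2+1+2 = 5

5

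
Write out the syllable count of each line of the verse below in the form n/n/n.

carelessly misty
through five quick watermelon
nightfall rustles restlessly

Line 1: "carelessly misty": 3+2 = 5
Line 2: "through five quick watermelon": 1+1+1+4 = 7
Line 3: "nightfall rustles restlessly": 2+2+3 = 7

5/7/7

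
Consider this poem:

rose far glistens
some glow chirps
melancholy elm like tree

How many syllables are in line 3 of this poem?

Line 3: "melancholy elm like tree": 4+1+1+1 = 7

7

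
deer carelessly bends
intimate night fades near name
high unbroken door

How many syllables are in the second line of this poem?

7

The second line: intimate(3) + night(1) + fades(1) + near(1) + name(1) = 7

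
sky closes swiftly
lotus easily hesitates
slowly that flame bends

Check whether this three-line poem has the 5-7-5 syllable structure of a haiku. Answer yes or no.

Line 1: sky(1) + closes(2) + swiftly(2) = 5 ✓
Line 2: lotus(2) + easily(3) + hesitates(3) = 8 (expected 7)
Line 3: slowly(2) + that(1) + flame(1) + bends(1) = 5 ✓

No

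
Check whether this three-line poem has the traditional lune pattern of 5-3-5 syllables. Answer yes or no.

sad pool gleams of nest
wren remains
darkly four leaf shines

Yes

Line 1: "sad pool gleams of nest": 1+1+1+1+1 = 5 ✓
Line 2: "wren remains": 1+2 = 3 ✓
Line 3: "darkly four leaf shines": 2+1+1+1 = 5 ✓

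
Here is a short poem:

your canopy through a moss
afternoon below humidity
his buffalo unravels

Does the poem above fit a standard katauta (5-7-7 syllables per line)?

No

Line 1: your (1), canopy (3), through (1), a (1), moss (1) → 7 (expected 5)
Line 2: afternoon (3), below (2), humidity (4) → 9 (expected 7)
Line 3: his (1), buffalo (3), unravels (3) → 7 ✓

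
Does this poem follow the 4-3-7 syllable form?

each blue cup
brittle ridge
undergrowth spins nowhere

Line 1: "each blue cup": 1+1+1 = 3 (expected 4)
Line 2: "brittle ridge": 2+1 = 3 ✓
Line 3: "undergrowth spins nowhere": 3+1+2 = 6 (expected 7)

No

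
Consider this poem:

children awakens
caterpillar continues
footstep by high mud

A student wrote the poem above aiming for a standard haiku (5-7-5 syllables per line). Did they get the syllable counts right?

Yes

Line 1: children(2) + awakens(3) = 5 ✓
Line 2: caterpillar(4) + continues(3) = 7 ✓
Line 3: footstep(2) + by(1) + high(1) + mud(1) = 5 ✓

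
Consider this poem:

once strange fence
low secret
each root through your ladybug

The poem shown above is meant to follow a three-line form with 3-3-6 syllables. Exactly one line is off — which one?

Line 1: "once strange fence": 1+1+1 = 3 ✓
Line 2: "low secret": 1+2 = 3 ✓
Line 3: "each root through your ladybug": 1+1+1+1+3 = 7 (expected 6)

Line 3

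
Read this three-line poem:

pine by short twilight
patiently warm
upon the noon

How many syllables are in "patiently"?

3

"patiently" has 3 syllables.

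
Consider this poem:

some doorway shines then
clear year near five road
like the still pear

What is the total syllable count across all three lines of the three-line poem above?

14

Line 1: some(1) + doorway(2) + shines(1) + then(1) = 5
Line 2: clear(1) + year(1) + near(1) + five(1) + road(1) = 5
Line 3: like(1) + the(1) + still(1) + pear(1) = 4
Total: 5 + 5 + 4 = 14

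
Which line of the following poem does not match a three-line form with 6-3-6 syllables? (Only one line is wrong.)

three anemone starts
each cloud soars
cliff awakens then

The third line

Line 1: three(1) + anemone(4) + starts(1) = 6 ✓
Line 2: each(1) + cloud(1) + soars(1) = 3 ✓
Line 3: cliff(1) + awakens(3) + then(1) = 5 (expected 6)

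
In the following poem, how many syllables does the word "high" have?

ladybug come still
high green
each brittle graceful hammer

"high" has 1 syllable.

1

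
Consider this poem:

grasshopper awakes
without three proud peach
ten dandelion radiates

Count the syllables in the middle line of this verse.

5

The middle line: without (2), three (1), proud (1), peach (1) → 5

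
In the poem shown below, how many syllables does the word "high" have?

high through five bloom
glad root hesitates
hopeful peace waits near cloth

1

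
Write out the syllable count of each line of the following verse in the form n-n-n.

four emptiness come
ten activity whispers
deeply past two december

Line 1: four (1), emptiness (3), come (1) → 5
Line 2: ten (1), activity (4), whispers (2) → 7
Line 3: deeply (2), past (1), two (1), december (3) → 7

5-7-7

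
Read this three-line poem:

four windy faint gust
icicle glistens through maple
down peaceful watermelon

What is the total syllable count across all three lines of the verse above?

Line 1: four(1) + windy(2) + faint(1) + gust(1) = 5
Line 2: icicle(3) + glistens(2) + through(1) + maple(2) = 8
Line 3: down(1) + peaceful(2) + watermelon(4) = 7
Total: 5 + 8 + 7 = 20

20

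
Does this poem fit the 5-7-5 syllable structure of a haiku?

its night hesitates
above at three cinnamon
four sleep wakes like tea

Line 1: its (1), night (1), hesitates (3) → 5 ✓
Line 2: above (2), at (1), three (1), cinnamon (3) → 7 ✓
Line 3: four (1), sleep (1), wakes (1), like (1), tea (1) → 5 ✓

Yes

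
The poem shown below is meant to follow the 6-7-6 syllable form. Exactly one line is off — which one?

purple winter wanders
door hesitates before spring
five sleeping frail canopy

The third line

Line 1: purple(2) + winter(2) + wanders(2) = 6 ✓
Line 2: door(1) + hesitates(3) + before(2) + spring(1) = 7 ✓
Line 3: five(1) + sleeping(2) + frail(1) + canopy(3) = 7 (expected 6)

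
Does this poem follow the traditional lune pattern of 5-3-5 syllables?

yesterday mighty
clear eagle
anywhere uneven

Line 1: yesterday (3), mighty (2) → 5 ✓
Line 2: clear (1), eagle (2) → 3 ✓
Line 3: anywhere (3), uneven (3) → 6 (expected 5)

No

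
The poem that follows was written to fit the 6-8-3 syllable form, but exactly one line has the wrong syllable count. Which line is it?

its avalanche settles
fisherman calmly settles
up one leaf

Line 1: "its avalanche settles": 1+3+2 = 6 ✓
Line 2: "fisherman calmly settles": 3+2+2 = 7 (expected 8)
Line 3: "up one leaf": 1+1+1 = 3 ✓

Line 2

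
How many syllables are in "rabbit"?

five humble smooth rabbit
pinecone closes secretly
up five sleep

2

"rabbit" has 2 syllables.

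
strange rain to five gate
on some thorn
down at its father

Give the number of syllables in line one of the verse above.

Line one: strange(1) + rain(1) + to(1) + five(1) + gate(1) = 5

5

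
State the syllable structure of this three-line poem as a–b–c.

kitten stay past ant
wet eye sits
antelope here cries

5–3–5

Line 1: kitten (2), stay (1), past (1), ant (1) → 5
Line 2: wet (1), eye (1), sits (1) → 3
Line 3: antelope (3), here (1), cries (1) → 5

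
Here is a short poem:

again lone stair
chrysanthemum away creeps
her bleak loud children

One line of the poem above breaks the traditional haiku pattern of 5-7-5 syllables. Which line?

Line 1: again(2) + lone(1) + stair(1) = 4 (expected 5)
Line 2: chrysanthemum(4) + away(2) + creeps(1) = 7 ✓
Line 3: her(1) + bleak(1) + loud(1) + children(2) = 5 ✓

Line 1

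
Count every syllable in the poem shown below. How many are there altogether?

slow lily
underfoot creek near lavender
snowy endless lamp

16

Line 1: "slow lily": 1+2 = 3
Line 2: "underfoot creek near lavender": 3+1+1+3 = 8
Line 3: "snowy endless lamp": 2+2+1 = 5
Total: 3 + 8 + 5 = 16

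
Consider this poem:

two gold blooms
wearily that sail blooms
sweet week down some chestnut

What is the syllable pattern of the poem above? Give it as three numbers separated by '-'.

Line 1: "two gold blooms": 1+1+1 = 3
Line 2: "wearily that sail blooms": 3+1+1+1 = 6
Line 3: "sweet week down some chestnut": 1+1+1+1+2 = 6

3-6-6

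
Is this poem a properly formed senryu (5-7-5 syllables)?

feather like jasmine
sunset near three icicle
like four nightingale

Line 1: "feather like jasmine": 2+1+2 = 5 ✓
Line 2: "sunset near three icicle": 2+1+1+3 = 7 ✓
Line 3: "like four nightingale": 1+1+3 = 5 ✓

Yes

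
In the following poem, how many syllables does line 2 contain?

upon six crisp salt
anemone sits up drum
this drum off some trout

7

Line 2: anemone(4) + sits(1) + up(1) + drum(1) = 7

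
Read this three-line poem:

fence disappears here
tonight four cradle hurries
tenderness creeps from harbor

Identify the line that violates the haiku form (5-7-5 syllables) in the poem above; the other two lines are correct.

Line 3

Line 1: fence(1) + disappears(3) + here(1) = 5 ✓
Line 2: tonight(2) + four(1) + cradle(2) + hurries(2) = 7 ✓
Line 3: tenderness(3) + creeps(1) + from(1) + harbor(2) = 7 (expected 5)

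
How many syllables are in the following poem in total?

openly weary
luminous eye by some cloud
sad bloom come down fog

Line 1: openly(3) + weary(2) = 5
Line 2: luminous(3) + eye(1) + by(1) + some(1) + cloud(1) = 7
Line 3: sad(1) + bloom(1) + come(1) + down(1) + fog(1) = 5
Total: 5 + 7 + 5 = 17

17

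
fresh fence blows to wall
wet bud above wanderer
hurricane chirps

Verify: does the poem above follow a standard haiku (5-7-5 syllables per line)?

No

Line 1: "fresh fence blows to wall": 1+1+1+1+1 = 5 ✓
Line 2: "wet bud above wanderer": 1+1+2+3 = 7 ✓
Line 3: "hurricane chirps": 3+1 = 4 (expected 5)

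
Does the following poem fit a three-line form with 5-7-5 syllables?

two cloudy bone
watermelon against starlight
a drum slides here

No

Line 1: two (1), cloudy (2), bone (1) → 4 (expected 5)
Line 2: watermelon (4), against (2), starlight (2) → 8 (expected 7)
Line 3: a (1), drum (1), slides (1), here (1) → 4 (expected 5)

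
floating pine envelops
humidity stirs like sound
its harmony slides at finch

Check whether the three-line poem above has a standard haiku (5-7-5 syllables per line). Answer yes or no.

No

Line 1: floating(2) + pine(1) + envelops(3) = 6 (expected 5)
Line 2: humidity(4) + stirs(1) + like(1) + sound(1) = 7 ✓
Line 3: its(1) + harmony(3) + slides(1) + at(1) + finch(1) = 7 (expected 5)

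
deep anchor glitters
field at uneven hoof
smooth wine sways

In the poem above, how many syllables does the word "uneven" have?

3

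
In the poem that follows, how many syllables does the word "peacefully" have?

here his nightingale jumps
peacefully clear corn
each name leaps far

"peacefully" has 3 syllables.

3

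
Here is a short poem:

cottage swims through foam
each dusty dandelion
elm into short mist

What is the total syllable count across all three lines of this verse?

Line 1: cottage (2), swims (1), through (1), foam (1) → 5
Line 2: each (1), dusty (2), dandelion (4) → 7
Line 3: elm (1), into (2), short (1), mist (1) → 5
Total: 5 + 7 + 5 = 17

17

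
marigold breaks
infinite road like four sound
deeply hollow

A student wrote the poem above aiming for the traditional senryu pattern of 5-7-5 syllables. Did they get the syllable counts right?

No

Line 1: "marigold breaks": 3+1 = 4 (expected 5)
Line 2: "infinite road like four sound": 3+1+1+1+1 = 7 ✓
Line 3: "deeply hollow": 2+2 = 4 (expected 5)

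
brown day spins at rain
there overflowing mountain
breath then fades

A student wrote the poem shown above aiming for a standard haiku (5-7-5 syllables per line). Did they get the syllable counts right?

No

Line 1: brown (1), day (1), spins (1), at (1), rain (1) → 5 ✓
Line 2: there (1), overflowing (4), mountain (2) → 7 ✓
Line 3: breath (1), then (1), fades (1) → 3 (expected 5)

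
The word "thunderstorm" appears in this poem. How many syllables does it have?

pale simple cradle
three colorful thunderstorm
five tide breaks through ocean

3

"thunderstorm" has 3 syllables.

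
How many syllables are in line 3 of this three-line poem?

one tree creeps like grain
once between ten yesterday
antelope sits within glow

Line 3: antelope(3) + sits(1) + within(2) + glow(1) = 7

7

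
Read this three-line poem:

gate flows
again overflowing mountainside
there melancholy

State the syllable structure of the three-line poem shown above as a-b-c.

Line 1: gate (1), flows (1) → 2
Line 2: again (2), overflowing (4), mountainside (3) → 9
Line 3: there (1), melancholy (4) → 5

2-9-5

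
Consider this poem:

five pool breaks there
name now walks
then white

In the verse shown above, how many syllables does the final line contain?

The final line: "then white": 1+1 = 2

2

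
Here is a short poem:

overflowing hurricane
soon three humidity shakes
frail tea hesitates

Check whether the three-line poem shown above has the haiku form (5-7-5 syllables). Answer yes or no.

No

Line 1: "overflowing hurricane": 4+3 = 7 (expected 5)
Line 2: "soon three humidity shakes": 1+1+4+1 = 7 ✓
Line 3: "frail tea hesitates": 1+1+3 = 5 ✓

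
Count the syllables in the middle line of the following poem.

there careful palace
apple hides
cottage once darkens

The middle line: apple (2), hides (1) → 3

3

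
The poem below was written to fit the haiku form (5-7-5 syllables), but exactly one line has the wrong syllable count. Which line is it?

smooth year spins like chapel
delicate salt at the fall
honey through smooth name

Line 1: smooth (1), year (1), spins (1), like (1), chapel (2) → 6 (expected 5)
Line 2: delicate (3), salt (1), at (1), the (1), fall (1) → 7 ✓
Line 3: honey (2), through (1), smooth (1), name (1) → 5 ✓

The first line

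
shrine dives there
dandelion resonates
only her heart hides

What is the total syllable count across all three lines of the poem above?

15

Line 1: shrine(1) + dives(1) + there(1) = 3
Line 2: dandelion(4) + resonates(3) = 7
Line 3: only(2) + her(1) + heart(1) + hides(1) = 5
Total: 3 + 7 + 5 = 15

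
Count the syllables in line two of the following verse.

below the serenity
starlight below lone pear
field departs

6

Line two: starlight (2), below (2), lone (1), pear (1) → 6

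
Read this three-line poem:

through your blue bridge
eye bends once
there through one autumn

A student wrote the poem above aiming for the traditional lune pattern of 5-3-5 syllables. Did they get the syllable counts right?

Line 1: "through your blue bridge": 1+1+1+1 = 4 (expected 5)
Line 2: "eye bends once": 1+1+1 = 3 ✓
Line 3: "there through one autumn": 1+1+1+2 = 5 ✓

No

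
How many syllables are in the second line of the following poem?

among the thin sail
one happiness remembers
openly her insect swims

7

The second line: "one happiness remembers": 1+3+3 = 7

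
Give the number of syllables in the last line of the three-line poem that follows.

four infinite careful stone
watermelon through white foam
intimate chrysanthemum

The last line: "intimate chrysanthemum": 3+4 = 7

7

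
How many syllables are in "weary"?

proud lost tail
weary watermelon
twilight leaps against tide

2

"weary" has 2 syllables.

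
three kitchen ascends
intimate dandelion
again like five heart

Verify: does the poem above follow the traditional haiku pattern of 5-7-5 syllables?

Line 1: "three kitchen ascends": 1+2+2 = 5 ✓
Line 2: "intimate dandelion": 3+4 = 7 ✓
Line 3: "again like five heart": 2+1+1+1 = 5 ✓

Yes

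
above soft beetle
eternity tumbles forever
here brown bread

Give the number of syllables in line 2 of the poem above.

9

Line 2: "eternity tumbles forever": 4+2+3 = 9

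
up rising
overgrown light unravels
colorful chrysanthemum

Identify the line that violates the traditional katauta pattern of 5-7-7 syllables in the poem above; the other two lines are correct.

Line 1

Line 1: up(1) + rising(2) = 3 (expected 5)
Line 2: overgrown(3) + light(1) + unravels(3) = 7 ✓
Line 3: colorful(3) + chrysanthemum(4) = 7 ✓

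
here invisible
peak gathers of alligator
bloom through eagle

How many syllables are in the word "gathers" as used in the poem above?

2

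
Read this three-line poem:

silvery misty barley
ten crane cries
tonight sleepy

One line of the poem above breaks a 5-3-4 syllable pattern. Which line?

Line 1: "silvery misty barley": 3+2+2 = 7 (expected 5)
Line 2: "ten crane cries": 1+1+1 = 3 ✓
Line 3: "tonight sleepy": 2+2 = 4 ✓

Line 1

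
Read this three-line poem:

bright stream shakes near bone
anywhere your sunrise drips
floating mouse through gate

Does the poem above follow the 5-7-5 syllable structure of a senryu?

Line 1: "bright stream shakes near bone": 1+1+1+1+1 = 5 ✓
Line 2: "anywhere your sunrise drips": 3+1+2+1 = 7 ✓
Line 3: "floating mouse through gate": 2+1+1+1 = 5 ✓

Yes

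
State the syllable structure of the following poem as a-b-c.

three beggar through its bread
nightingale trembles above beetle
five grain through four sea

Line 1: three (1), beggar (2), through (1), its (1), bread (1) → 6
Line 2: nightingale (3), trembles (2), above (2), beetle (2) → 9
Line 3: five (1), grain (1), through (1), four (1), sea (1) → 5

6-9-5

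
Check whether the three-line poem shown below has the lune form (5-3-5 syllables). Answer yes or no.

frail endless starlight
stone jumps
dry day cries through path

No

Line 1: frail(1) + endless(2) + starlight(2) = 5 ✓
Line 2: stone(1) + jumps(1) = 2 (expected 3)
Line 3: dry(1) + day(1) + cries(1) + through(1) + path(1) = 5 ✓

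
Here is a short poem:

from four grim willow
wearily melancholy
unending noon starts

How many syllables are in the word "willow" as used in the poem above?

2

"willow" has 2 syllables.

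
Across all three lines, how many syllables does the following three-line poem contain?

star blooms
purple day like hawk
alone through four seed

Line 1: star (1), blooms (1) → 2
Line 2: purple (2), day (1), like (1), hawk (1) → 5
Line 3: alone (2), through (1), four (1), seed (1) → 5
Total: 2 + 5 + 5 = 12

12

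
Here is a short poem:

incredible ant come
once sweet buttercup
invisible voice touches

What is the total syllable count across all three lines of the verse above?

18

Line 1: incredible(4) + ant(1) + come(1) = 6
Line 2: once(1) + sweet(1) + buttercup(3) = 5
Line 3: invisible(4) + voice(1) + touches(2) = 7
Total: 6 + 5 + 7 = 18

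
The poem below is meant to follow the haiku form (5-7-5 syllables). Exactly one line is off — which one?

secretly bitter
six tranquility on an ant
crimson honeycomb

Line 1: secretly(3) + bitter(2) = 5 ✓
Line 2: six(1) + tranquility(4) + on(1) + an(1) + ant(1) = 8 (expected 7)
Line 3: crimson(2) + honeycomb(3) = 5 ✓

Line 2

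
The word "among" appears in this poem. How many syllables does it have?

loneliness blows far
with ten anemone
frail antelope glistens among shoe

2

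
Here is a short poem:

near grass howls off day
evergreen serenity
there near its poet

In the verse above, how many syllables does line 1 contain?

5

Line 1: near (1), grass (1), howls (1), off (1), day (1) → 5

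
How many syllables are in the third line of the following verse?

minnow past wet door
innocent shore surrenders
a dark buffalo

5

The third line: a(1) + dark(1) + buffalo(3) = 5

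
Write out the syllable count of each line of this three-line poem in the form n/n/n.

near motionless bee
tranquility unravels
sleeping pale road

Line 1: near (1), motionless (3), bee (1) → 5
Line 2: tranquility (4), unravels (3) → 7
Line 3: sleeping (2), pale (1), road (1) → 4

5/7/4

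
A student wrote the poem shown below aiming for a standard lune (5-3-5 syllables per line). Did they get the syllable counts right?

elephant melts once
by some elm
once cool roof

No

Line 1: elephant(3) + melts(1) + once(1) = 5 ✓
Line 2: by(1) + some(1) + elm(1) = 3 ✓
Line 3: once(1) + cool(1) + roof(1) = 3 (expected 5)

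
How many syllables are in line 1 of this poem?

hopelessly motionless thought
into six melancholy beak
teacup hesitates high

Line 1: hopelessly(3) + motionless(3) + thought(1) = 7

7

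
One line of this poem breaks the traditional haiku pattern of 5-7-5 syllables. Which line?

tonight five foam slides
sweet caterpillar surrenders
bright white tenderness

Line 2

Line 1: "tonight five foam slides": 2+1+1+1 = 5 ✓
Line 2: "sweet caterpillar surrenders": 1+4+3 = 8 (expected 7)
Line 3: "bright white tenderness": 1+1+3 = 5 ✓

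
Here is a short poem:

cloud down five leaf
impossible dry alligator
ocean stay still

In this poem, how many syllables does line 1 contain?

4

Line 1: cloud(1) + down(1) + five(1) + leaf(1) = 4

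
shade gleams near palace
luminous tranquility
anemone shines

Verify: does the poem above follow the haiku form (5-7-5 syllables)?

Yes

Line 1: "shade gleams near palace": 1+1+1+2 = 5 ✓
Line 2: "luminous tranquility": 3+4 = 7 ✓
Line 3: "anemone shines": 4+1 = 5 ✓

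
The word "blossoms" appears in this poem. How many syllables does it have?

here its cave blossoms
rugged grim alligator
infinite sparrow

2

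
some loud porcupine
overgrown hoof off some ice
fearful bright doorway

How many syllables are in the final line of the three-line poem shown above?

5

The final line: fearful (2), bright (1), doorway (2) → 5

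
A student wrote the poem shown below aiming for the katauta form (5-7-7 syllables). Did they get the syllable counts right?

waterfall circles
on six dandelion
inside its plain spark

No

Line 1: "waterfall circles": 3+2 = 5 ✓
Line 2: "on six dandelion": 1+1+4 = 6 (expected 7)
Line 3: "inside its plain spark": 2+1+1+1 = 5 (expected 7)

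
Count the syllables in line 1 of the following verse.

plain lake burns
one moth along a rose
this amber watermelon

Line 1: plain (1), lake (1), burns (1) → 3

3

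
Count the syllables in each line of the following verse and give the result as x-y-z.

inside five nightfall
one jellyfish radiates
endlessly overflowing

5-7-7

Line 1: "inside five nightfall": 2+1+2 = 5
Line 2: "one jellyfish radiates": 1+3+3 = 7
Line 3: "endlessly overflowing": 3+4 = 7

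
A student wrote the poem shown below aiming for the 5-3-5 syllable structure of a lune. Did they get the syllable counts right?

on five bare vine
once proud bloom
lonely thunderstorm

Line 1: "on five bare vine": 1+1+1+1 = 4 (expected 5)
Line 2: "once proud bloom": 1+1+1 = 3 ✓
Line 3: "lonely thunderstorm": 2+3 = 5 ✓

No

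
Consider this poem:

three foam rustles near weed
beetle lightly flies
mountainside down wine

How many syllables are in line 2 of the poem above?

5

Line 2: "beetle lightly flies": 2+2+1 = 5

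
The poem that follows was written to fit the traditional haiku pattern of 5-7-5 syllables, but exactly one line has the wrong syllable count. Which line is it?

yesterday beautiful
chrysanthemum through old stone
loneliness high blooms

Line 1: "yesterday beautiful": 3+3 = 6 (expected 5)
Line 2: "chrysanthemum through old stone": 4+1+1+1 = 7 ✓
Line 3: "loneliness high blooms": 3+1+1 = 5 ✓

The first line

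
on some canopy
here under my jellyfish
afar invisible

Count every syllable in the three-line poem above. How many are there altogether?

Line 1: "on some canopy": 1+1+3 = 5
Line 2: "here under my jellyfish": 1+2+1+3 = 7
Line 3: "afar invisible": 2+4 = 6
Total: 5 + 7 + 6 = 18

18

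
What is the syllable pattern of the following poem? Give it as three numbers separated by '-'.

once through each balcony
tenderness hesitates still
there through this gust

Line 1: once (1), through (1), each (1), balcony (3) → 6
Line 2: tenderness (3), hesitates (3), still (1) → 7
Line 3: there (1), through (1), this (1), gust (1) → 4

6-7-4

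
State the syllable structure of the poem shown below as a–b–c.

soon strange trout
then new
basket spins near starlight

Line 1: soon(1) + strange(1) + trout(1) = 3
Line 2: then(1) + new(1) = 2
Line 3: basket(2) + spins(1) + near(1) + starlight(2) = 6

3–2–6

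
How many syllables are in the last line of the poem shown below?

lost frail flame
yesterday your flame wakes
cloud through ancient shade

5

The last line: "cloud through ancient shade": 1+1+2+1 = 5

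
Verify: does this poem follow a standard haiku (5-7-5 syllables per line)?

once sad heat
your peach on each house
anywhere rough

No

Line 1: once(1) + sad(1) + heat(1) = 3 (expected 5)
Line 2: your(1) + peach(1) + on(1) + each(1) + house(1) = 5 (expected 7)
Line 3: anywhere(3) + rough(1) = 4 (expected 5)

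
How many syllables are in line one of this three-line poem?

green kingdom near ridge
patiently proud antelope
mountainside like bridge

Line one: "green kingdom near ridge": 1+2+1+1 = 5

5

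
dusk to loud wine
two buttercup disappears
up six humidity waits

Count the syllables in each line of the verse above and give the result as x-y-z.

4-7-7

Line 1: dusk(1) + to(1) + loud(1) + wine(1) = 4
Line 2: two(1) + buttercup(3) + disappears(3) = 7
Line 3: up(1) + six(1) + humidity(4) + waits(1) = 7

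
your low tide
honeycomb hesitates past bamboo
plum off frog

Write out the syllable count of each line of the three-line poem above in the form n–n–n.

Line 1: your (1), low (1), tide (1) → 3
Line 2: honeycomb (3), hesitates (3), past (1), bamboo (2) → 9
Line 3: plum (1), off (1), frog (1) → 3

3–9–3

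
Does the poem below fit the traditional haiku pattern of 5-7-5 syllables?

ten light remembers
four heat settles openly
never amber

No

Line 1: ten(1) + light(1) + remembers(3) = 5 ✓
Line 2: four(1) + heat(1) + settles(2) + openly(3) = 7 ✓
Line 3: never(2) + amber(2) = 4 (expected 5)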